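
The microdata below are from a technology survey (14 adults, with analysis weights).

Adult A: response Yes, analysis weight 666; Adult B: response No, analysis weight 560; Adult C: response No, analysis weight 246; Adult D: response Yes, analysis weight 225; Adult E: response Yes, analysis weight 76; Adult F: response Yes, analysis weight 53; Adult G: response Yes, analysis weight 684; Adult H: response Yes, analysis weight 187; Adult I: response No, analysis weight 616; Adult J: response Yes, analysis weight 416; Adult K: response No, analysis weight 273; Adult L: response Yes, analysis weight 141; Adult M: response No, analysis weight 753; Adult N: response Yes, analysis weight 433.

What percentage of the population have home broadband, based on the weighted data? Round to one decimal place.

Sum of weights for 'Yes' = 666 + 225 + 76 + 53 + 684 + 187 + 416 + 141 + 433 = 2881
Total weight = 5329
Weighted proportion = 2881 / 5329 = 0.54062676 → 54.062676%

54.1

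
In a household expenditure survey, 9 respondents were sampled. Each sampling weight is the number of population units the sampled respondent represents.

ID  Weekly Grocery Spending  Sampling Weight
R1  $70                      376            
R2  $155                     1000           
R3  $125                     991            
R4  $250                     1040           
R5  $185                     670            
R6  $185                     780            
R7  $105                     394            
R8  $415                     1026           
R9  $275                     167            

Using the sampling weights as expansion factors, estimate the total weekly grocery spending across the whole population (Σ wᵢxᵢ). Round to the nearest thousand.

Weighted total = 70×376 + 155×1000 + 125×991 + 250×1040 + 185×670 + 185×780 + 105×394 + 415×1026 + 275×167
  = 1346530

1347000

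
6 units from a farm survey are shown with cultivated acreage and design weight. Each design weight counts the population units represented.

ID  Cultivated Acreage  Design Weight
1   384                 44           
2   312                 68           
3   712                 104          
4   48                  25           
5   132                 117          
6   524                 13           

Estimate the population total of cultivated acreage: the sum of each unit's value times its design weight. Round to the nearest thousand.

Weighted total = 384×44 + 312×68 + 712×104 + 48×25 + 132×117 + 524×13
  = 16896 + 21216 + 74048 + 1200 + 15444 + 6812 = 135616

136000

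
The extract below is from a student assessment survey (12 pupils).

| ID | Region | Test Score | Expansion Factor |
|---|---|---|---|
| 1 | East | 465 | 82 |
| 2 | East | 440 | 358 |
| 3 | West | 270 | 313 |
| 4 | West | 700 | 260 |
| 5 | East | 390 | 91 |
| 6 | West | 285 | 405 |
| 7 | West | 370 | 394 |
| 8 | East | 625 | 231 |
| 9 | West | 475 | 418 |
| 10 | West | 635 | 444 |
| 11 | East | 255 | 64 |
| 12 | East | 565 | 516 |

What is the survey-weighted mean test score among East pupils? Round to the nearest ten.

East rows: 1, 2, 5, 8, 11, 12
Weighted sum = 465×82 + 440×358 + 390×91 + 625×231 + 255×64 + 565×516
  = 683375
Sum of weights = 82 + 358 + 91 + 231 + 64 + 516 = 1342
Weighted mean = 683375 / 1342 = 509.22131

510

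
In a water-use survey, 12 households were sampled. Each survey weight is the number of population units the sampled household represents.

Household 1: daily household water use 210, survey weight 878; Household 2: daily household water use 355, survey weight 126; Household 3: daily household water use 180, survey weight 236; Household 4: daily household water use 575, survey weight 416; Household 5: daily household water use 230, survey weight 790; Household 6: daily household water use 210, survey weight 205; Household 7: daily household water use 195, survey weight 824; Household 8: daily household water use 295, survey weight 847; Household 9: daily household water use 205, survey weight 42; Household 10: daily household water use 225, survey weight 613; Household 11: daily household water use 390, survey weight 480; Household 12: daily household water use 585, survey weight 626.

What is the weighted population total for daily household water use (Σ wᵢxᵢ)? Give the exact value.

Weighted total = 210×878 + 355×126 + 180×236 + 575×416 + 230×790 + 210×205 + 195×824 + 295×847 + 205×42 + 225×613 + 390×480 + 585×626
  = 1846030

1846030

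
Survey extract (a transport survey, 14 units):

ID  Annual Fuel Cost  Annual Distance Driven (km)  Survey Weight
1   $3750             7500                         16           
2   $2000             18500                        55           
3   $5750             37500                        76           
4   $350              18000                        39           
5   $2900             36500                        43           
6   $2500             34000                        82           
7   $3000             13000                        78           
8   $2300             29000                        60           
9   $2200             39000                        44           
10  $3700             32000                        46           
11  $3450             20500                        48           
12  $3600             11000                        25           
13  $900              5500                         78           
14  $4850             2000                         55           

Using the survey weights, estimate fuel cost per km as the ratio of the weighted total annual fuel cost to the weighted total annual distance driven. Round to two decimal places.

0.13

Σ wᵢ·y = 2181900
Σ wᵢ·x = 16787000
Ratio = 2181900 / 16787000 = 0.12997558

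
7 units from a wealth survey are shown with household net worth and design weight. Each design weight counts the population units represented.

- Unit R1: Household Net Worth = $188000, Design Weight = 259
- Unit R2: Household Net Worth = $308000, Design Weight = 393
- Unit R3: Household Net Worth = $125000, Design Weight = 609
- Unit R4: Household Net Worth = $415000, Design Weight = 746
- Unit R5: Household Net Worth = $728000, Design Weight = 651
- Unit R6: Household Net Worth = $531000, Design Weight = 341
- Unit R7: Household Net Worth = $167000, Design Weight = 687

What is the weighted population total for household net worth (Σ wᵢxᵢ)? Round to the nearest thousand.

1325179000

Weighted total = 188000×259 + 308000×393 + 125000×609 + 415000×746 + 728000×651 + 531000×341 + 167000×687
  = 1325179000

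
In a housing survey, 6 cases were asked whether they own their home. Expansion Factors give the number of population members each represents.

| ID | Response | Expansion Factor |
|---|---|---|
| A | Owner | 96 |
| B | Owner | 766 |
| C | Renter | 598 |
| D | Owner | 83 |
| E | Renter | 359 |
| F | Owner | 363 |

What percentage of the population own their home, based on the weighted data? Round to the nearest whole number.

58

Sum of weights for 'Owner' = 96 + 766 + 83 + 363 = 1308
Total weight = 96 + 766 + 598 + 83 + 359 + 363 = 2265
Weighted proportion = 1308 / 2265 = 0.57748344 → 57.748344%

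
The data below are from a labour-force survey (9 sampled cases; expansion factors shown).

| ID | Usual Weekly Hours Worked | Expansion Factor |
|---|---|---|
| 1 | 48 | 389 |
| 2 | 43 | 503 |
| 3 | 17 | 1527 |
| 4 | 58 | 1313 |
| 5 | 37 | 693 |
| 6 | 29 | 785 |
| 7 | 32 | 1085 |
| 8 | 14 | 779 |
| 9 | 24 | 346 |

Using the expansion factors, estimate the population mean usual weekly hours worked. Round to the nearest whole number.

Weighted sum = 48×389 + 43×503 + 17×1527 + 58×1313 + 37×693 + 29×785 + 32×1085 + 14×779 + 24×346
  = 18672 + 21629 + 25959 + 76154 + 25641 + 22765 + 34720 + 10906 + 8304 = 244750
Sum of weights = 389 + 503 + 1527 + 1313 + 693 + 785 + 1085 + 779 + 346 = 7420
Weighted mean = 244750 / 7420 = 32.985175

33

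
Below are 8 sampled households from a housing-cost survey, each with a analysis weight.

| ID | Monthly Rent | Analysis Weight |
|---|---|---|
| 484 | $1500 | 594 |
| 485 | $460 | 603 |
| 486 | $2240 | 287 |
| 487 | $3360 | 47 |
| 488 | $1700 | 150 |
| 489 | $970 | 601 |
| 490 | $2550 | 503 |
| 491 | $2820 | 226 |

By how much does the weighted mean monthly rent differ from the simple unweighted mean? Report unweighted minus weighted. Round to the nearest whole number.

380

Unweighted sum = 1500 + 460 + 2240 + 3360 + 1700 + 970 + 2550 + 2820 = 15600
Unweighted mean = 15600 / 8 = 1950
Weighted sum = 1500×594 + 460×603 + 2240×287 + 3360×47 + 1700×150 + 970×601 + 2550×503 + 2820×226
  = 891000 + 277380 + 642880 + 157920 + 255000 + 582970 + 1282650 + 637320 = 4727120
Sum of weights = 594 + 603 + 287 + 47 + 150 + 601 + 503 + 226 = 3011
Weighted mean = 4727120 / 3011 = 1569.9502
Difference (unweighted minus weighted) = 380.04982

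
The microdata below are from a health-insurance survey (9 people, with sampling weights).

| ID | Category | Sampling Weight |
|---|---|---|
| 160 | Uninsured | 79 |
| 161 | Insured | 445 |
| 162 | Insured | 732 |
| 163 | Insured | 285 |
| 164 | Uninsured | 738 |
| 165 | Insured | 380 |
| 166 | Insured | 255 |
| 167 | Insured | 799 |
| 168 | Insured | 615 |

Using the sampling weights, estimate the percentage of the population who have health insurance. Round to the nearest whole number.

81

Sum of weights for 'Insured' = 445 + 732 + 285 + 380 + 255 + 799 + 615 = 3511
Total weight = 79 + 445 + 732 + 285 + 738 + 380 + 255 + 799 + 615 = 4328
Weighted proportion = 3511 / 4328 = 0.81122921 → 81.122921%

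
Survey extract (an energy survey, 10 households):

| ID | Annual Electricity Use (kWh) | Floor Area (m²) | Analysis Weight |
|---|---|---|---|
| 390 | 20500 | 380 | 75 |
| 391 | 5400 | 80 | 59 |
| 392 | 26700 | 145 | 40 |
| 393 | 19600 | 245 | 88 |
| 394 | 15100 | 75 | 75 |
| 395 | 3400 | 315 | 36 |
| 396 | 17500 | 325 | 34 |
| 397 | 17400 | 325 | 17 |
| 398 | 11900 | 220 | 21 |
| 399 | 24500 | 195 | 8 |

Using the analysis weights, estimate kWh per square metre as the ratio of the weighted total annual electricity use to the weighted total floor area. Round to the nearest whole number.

72

Σ wᵢ·y = 20500×75 + 5400×59 + 26700×40 + 19600×88 + 15100×75 + 3400×36 + 17500×34 + 17400×17 + 11900×21 + 24500×8
  = 1537500 + 318600 + 1068000 + 1724800 + 1132500 + 122400 + 595000 + 295800 + 249900 + 196000 = 7240500
Σ wᵢ·x = 380×75 + 80×59 + 145×40 + 245×88 + 75×75 + 315×36 + 325×34 + 325×17 + 220×21 + 195×8
  = 28500 + 4720 + 5800 + 21560 + 5625 + 11340 + 11050 + 5525 + 4620 + 1560 = 100300
Ratio = 7240500 / 100300 = 72.188435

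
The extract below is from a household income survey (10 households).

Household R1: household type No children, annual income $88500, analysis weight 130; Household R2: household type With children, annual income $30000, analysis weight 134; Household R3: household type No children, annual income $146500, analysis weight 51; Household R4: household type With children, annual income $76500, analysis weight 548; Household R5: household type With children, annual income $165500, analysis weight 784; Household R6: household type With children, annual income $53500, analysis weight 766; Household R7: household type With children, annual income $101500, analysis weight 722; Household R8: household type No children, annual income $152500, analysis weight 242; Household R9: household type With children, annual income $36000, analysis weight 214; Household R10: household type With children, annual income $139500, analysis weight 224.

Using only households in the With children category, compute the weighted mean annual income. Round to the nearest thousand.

With children rows: R2, R4, R5, R6, R7, R9, R10
Weighted sum = 30000×134 + 76500×548 + 165500×784 + 53500×766 + 101500×722 + 36000×214 + 139500×224
  = 4020000 + 41922000 + 129752000 + 40981000 + 73283000 + 7704000 + 31248000 = 328910000
Sum of weights = 134 + 548 + 784 + 766 + 722 + 214 + 224 = 3392
Weighted mean = 328910000 / 3392 = 96966.392

97000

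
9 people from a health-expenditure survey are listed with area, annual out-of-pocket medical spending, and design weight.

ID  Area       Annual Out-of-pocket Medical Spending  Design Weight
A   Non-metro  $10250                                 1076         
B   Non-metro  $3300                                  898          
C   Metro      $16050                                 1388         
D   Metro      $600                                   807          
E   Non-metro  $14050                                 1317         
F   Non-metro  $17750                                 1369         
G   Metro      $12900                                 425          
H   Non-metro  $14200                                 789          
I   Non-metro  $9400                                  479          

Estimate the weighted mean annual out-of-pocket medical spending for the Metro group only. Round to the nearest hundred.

10800

Metro rows: C, D, G
Weighted sum = 16050×1388 + 600×807 + 12900×425
  = 28244100
Sum of weights = 1388 + 807 + 425 = 2620
Weighted mean = 28244100 / 2620 = 10780.191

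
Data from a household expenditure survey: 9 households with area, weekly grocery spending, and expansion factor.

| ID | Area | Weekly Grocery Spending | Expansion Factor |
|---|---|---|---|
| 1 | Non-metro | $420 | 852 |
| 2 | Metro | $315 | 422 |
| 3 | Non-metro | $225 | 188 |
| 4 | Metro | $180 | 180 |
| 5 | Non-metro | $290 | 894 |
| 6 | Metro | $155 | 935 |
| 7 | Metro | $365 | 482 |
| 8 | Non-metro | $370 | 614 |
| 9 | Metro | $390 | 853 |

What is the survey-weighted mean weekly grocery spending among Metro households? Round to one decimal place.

285.1

Metro rows: 2, 4, 6, 7, 9
Weighted sum = 315×422 + 180×180 + 155×935 + 365×482 + 390×853
  = 132930 + 32400 + 144925 + 175930 + 332670 = 818855
Sum of weights = 422 + 180 + 935 + 482 + 853 = 2872
Weighted mean = 818855 / 2872 = 285.11664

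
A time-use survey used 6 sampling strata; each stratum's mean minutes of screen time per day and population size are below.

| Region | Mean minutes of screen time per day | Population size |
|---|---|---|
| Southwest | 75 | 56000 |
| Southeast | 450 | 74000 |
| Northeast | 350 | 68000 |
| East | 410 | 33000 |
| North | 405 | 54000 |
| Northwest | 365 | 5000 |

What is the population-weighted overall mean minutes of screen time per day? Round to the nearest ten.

340

Σ Nₕ·x̄ₕ = 75×56000 + 450×74000 + 350×68000 + 410×33000 + 405×54000 + 365×5000
  = 4200000 + 33300000 + 23800000 + 13530000 + 21870000 + 1825000 = 98525000
Σ Nₕ = 56000 + 74000 + 68000 + 33000 + 54000 + 5000 = 290000
Overall mean = 98525000 / 290000 = 339.74138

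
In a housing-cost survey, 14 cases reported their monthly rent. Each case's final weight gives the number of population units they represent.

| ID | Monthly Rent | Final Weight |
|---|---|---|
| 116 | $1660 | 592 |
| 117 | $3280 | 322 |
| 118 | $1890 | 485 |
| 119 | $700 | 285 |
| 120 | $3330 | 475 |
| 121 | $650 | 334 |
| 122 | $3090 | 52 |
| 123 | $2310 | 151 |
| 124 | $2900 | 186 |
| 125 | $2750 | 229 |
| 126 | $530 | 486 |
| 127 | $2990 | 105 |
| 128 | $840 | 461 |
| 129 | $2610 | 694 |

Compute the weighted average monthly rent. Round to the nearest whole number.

1936

Weighted sum = 9402630
Sum of weights = 4857
Weighted mean = 9402630 / 4857 = 1935.8925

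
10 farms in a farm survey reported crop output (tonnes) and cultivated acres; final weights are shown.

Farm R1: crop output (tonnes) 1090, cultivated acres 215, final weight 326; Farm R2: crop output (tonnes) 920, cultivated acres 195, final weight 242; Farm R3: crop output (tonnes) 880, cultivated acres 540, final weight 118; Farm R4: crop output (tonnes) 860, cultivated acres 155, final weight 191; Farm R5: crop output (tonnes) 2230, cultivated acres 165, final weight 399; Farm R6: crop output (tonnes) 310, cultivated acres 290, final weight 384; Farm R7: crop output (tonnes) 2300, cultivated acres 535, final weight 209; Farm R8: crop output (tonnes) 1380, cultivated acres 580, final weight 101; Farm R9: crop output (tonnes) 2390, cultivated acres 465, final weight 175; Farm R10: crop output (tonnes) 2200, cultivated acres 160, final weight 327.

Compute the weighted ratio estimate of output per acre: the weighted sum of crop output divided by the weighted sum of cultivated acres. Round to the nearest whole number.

5

Σ wᵢ·y = 1090×326 + 920×242 + 880×118 + 860×191 + 2230×399 + 310×384 + 2300×209 + 1380×101 + 2390×175 + 2200×327
  = 355340 + 222640 + 103840 + 164260 + 889770 + 119040 + 480700 + 139380 + 418250 + 719400 = 3612620
Σ wᵢ·x = 215×326 + 195×242 + 540×118 + 155×191 + 165×399 + 290×384 + 535×209 + 580×101 + 465×175 + 160×327
  = 691890
Ratio = 3612620 / 691890 = 5.2213791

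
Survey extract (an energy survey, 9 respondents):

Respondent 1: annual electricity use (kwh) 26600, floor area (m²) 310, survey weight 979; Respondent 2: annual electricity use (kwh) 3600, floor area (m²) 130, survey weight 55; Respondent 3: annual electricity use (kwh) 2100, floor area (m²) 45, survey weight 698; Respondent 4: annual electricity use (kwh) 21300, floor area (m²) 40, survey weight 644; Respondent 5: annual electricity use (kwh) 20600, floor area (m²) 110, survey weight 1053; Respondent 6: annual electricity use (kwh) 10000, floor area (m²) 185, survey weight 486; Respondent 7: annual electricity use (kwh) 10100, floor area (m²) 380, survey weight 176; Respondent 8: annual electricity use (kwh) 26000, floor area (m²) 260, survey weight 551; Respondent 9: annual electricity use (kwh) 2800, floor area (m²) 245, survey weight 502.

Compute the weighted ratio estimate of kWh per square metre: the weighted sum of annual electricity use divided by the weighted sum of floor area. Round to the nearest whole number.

Σ wᵢ·y = 26600×979 + 3600×55 + 2100×698 + 21300×644 + 20600×1053 + 10000×486 + 10100×176 + 26000×551 + 2800×502
  = 26041400 + 198000 + 1465800 + 13717200 + 21691800 + 4860000 + 1777600 + 14326000 + 1405600 = 85483400
Σ wᵢ·x = 310×979 + 130×55 + 45×698 + 40×644 + 110×1053 + 185×486 + 380×176 + 260×551 + 245×502
  = 303490 + 7150 + 31410 + 25760 + 115830 + 89910 + 66880 + 143260 + 122990 = 906680
Ratio = 85483400 / 906680 = 94.281775

94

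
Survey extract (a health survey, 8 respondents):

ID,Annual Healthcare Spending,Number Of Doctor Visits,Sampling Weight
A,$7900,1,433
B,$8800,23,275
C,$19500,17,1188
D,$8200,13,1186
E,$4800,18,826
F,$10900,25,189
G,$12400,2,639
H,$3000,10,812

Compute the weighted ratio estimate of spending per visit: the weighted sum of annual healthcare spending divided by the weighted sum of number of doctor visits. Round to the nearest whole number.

Σ wᵢ·y = 7900×433 + 8800×275 + 19500×1188 + 8200×1186 + 4800×826 + 10900×189 + 12400×639 + 3000×812
  = 3420700 + 2420000 + 23166000 + 9725200 + 3964800 + 2060100 + 7923600 + 2436000 = 55116400
Σ wᵢ·x = 1×433 + 23×275 + 17×1188 + 13×1186 + 18×826 + 25×189 + 2×639 + 10×812
  = 433 + 6325 + 20196 + 15418 + 14868 + 4725 + 1278 + 8120 = 71363
Ratio = 55116400 / 71363 = 772.33861

772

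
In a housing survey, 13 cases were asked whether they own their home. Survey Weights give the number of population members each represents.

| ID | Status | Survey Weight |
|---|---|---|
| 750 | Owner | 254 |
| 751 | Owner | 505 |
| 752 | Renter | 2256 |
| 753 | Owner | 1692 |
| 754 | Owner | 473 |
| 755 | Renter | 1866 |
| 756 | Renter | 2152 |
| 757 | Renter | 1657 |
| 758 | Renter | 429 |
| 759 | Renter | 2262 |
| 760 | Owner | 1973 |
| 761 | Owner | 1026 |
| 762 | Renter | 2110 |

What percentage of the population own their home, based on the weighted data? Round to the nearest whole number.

Sum of weights for 'Owner' = 254 + 505 + 1692 + 473 + 1973 + 1026 = 5923
Total weight = 18655
Weighted proportion = 5923 / 18655 = 0.31750201 → 31.750201%

32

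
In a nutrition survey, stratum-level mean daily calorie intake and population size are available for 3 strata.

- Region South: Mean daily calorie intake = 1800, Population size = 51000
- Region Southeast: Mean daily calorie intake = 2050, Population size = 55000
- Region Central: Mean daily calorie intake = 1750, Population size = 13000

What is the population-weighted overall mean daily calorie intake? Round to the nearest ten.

Σ Nₕ·x̄ₕ = 1800×51000 + 2050×55000 + 1750×13000
  = 91800000 + 112750000 + 22750000 = 227300000
Σ Nₕ = 51000 + 55000 + 13000 = 119000
Overall mean = 227300000 / 119000 = 1910.084

1910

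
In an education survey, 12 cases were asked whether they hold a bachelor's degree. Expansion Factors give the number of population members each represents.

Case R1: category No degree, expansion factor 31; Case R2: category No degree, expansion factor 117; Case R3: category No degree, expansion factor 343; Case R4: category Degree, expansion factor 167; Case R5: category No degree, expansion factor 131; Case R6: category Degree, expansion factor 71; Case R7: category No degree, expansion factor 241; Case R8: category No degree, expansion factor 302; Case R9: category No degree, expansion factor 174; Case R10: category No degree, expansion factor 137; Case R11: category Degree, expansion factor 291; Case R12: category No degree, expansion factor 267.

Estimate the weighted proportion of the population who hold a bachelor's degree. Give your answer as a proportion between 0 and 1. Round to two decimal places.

Sum of weights for 'Degree' = 167 + 71 + 291 = 529
Total weight = 31 + 117 + 343 + 167 + 131 + 71 + 241 + 302 + 174 + 137 + 291 + 267 = 2272
Weighted proportion = 529 / 2272 = 0.23283451

0.23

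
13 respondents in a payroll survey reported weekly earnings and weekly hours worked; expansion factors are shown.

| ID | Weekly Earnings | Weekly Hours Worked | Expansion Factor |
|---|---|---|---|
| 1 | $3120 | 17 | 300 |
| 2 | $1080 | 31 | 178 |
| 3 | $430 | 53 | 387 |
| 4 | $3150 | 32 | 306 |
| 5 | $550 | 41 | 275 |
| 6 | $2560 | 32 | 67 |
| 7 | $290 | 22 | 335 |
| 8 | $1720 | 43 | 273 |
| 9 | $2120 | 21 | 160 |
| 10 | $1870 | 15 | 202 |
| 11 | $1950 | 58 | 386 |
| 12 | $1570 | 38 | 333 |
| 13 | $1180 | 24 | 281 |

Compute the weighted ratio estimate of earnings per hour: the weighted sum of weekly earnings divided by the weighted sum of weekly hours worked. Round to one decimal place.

Σ wᵢ·y = 5472060
Σ wᵢ·x = 121625
Ratio = 5472060 / 121625 = 44.991244

45.0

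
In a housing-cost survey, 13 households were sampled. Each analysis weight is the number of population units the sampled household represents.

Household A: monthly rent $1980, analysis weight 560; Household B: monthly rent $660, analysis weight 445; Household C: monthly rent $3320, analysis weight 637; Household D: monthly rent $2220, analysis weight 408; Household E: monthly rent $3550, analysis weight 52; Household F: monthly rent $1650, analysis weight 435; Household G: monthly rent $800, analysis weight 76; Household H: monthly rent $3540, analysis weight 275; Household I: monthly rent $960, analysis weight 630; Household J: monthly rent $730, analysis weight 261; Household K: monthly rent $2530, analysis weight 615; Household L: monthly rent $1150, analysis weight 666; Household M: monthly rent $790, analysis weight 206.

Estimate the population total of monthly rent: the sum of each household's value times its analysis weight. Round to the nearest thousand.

9640000

Weighted total = 9639670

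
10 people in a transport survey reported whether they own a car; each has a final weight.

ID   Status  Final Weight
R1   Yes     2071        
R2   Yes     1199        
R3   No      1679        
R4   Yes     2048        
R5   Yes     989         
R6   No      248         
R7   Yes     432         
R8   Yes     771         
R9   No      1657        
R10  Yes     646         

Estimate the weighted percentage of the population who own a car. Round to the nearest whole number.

Sum of weights for 'Yes' = 2071 + 1199 + 2048 + 989 + 432 + 771 + 646 = 8156
Total weight = 2071 + 1199 + 1679 + 2048 + 989 + 248 + 432 + 771 + 1657 + 646 = 11740
Weighted proportion = 8156 / 11740 = 0.69471891 → 69.471891%

69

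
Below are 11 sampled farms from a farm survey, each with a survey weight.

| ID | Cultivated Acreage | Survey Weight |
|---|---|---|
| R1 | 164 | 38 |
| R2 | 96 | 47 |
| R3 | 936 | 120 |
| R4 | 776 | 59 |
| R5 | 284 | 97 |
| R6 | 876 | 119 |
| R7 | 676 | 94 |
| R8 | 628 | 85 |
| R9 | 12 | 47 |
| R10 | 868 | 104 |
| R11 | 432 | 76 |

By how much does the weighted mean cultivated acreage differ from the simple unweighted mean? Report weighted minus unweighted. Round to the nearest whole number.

88

Unweighted sum = 164 + 96 + 936 + 776 + 284 + 876 + 676 + 628 + 12 + 868 + 432 = 5748
Unweighted mean = 5748 / 11 = 522.54545
Weighted sum = 164×38 + 96×47 + 936×120 + 776×59 + 284×97 + 876×119 + 676×94 + 628×85 + 12×47 + 868×104 + 432×76
  = 6232 + 4512 + 112320 + 45784 + 27548 + 104244 + 63544 + 53380 + 564 + 90272 + 32832 = 541232
Sum of weights = 886
Weighted mean = 541232 / 886 = 610.87133
Difference (weighted minus unweighted) = 88.325877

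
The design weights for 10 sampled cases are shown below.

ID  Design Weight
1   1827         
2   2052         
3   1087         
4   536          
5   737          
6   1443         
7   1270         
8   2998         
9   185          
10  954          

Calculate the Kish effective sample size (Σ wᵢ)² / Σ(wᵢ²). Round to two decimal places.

Σ wᵢ = 13089
Σ wᵢ² = 3337929 + 4210704 + 1181569 + 287296 + 543169 + 2082249 + 1612900 + 8988004 + 34225 + 910116 = 23188161
n_eff = 13089² / 23188161 = 171321921 / 23188161 = 7.3883358

7.39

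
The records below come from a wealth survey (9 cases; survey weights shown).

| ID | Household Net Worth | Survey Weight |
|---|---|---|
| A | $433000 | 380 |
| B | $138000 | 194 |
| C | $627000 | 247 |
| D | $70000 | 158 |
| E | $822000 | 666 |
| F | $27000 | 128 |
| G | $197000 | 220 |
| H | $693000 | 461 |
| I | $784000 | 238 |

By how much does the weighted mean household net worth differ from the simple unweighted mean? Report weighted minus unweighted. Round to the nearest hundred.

Unweighted sum = 433000 + 138000 + 627000 + 70000 + 822000 + 27000 + 197000 + 693000 + 784000 = 3791000
Unweighted mean = 3791000 / 9 = 421222.22
Weighted sum = 433000×380 + 138000×194 + 627000×247 + 70000×158 + 822000×666 + 27000×128 + 197000×220 + 693000×461 + 784000×238
  = 164540000 + 26772000 + 154869000 + 11060000 + 547452000 + 3456000 + 43340000 + 319473000 + 186592000 = 1457554000
Sum of weights = 380 + 194 + 247 + 158 + 666 + 128 + 220 + 461 + 238 = 2692
Weighted mean = 1457554000 / 2692 = 541439.08
Difference (weighted minus unweighted) = 120216.86

120200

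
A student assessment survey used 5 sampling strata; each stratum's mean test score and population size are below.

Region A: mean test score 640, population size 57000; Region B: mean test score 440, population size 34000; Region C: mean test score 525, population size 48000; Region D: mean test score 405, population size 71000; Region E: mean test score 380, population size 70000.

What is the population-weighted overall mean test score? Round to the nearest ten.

470

Σ Nₕ·x̄ₕ = 131995000
Σ Nₕ = 57000 + 34000 + 48000 + 71000 + 70000 = 280000
Overall mean = 131995000 / 280000 = 471.41071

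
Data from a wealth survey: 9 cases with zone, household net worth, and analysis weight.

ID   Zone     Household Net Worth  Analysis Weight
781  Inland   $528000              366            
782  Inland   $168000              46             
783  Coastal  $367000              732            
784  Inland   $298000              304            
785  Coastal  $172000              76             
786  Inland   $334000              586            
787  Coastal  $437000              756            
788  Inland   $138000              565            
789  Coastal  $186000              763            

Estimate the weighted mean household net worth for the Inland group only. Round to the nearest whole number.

Inland rows: 781, 782, 784, 786, 788
Weighted sum = 528000×366 + 168000×46 + 298000×304 + 334000×586 + 138000×565
  = 193248000 + 7728000 + 90592000 + 195724000 + 77970000 = 565262000
Sum of weights = 366 + 46 + 304 + 586 + 565 = 1867
Weighted mean = 565262000 / 1867 = 302764.86

302765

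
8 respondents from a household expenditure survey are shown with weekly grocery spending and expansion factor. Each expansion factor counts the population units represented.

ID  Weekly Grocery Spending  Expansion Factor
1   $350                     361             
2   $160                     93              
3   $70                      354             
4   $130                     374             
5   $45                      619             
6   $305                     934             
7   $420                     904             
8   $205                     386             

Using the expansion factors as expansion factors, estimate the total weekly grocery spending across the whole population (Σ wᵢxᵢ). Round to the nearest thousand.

Weighted total = 986165

986000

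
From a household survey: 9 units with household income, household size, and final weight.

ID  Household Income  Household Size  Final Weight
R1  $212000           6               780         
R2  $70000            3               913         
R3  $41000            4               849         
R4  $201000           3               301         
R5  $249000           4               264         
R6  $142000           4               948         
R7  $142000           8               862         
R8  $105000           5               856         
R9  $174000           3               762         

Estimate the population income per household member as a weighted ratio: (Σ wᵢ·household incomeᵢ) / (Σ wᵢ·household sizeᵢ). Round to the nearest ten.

Σ wᵢ·y = 212000×780 + 70000×913 + 41000×849 + 201000×301 + 249000×264 + 142000×948 + 142000×862 + 105000×856 + 174000×762
  = 869804000
Σ wᵢ·x = 6×780 + 3×913 + 4×849 + 3×301 + 4×264 + 4×948 + 8×862 + 5×856 + 3×762
  = 30028
Ratio = 869804000 / 30028 = 28966.431

28970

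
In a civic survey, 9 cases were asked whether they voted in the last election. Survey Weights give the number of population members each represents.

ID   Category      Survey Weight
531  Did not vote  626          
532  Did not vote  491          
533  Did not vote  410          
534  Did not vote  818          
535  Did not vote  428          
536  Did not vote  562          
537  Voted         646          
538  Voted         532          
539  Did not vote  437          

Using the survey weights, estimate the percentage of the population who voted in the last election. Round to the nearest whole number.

Sum of weights for 'Voted' = 646 + 532 = 1178
Total weight = 626 + 491 + 410 + 818 + 428 + 562 + 646 + 532 + 437 = 4950
Weighted proportion = 1178 / 4950 = 0.2379798 → 23.79798%

24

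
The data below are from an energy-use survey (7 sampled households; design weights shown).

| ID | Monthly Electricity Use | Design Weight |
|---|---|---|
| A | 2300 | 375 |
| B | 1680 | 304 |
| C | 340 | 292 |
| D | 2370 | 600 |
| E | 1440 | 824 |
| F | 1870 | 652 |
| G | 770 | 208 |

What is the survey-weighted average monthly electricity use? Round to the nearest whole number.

Weighted sum = 2300×375 + 1680×304 + 340×292 + 2370×600 + 1440×824 + 1870×652 + 770×208
  = 5460460
Sum of weights = 375 + 304 + 292 + 600 + 824 + 652 + 208 = 3255
Weighted mean = 5460460 / 3255 = 1677.5607

1678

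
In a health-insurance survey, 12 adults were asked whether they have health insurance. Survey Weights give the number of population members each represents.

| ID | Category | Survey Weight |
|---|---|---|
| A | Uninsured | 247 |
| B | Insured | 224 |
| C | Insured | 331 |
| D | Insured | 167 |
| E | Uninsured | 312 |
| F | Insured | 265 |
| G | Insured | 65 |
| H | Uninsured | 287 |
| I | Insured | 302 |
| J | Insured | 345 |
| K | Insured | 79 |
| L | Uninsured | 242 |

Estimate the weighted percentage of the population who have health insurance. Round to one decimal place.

62.0

Sum of weights for 'Insured' = 224 + 331 + 167 + 265 + 65 + 302 + 345 + 79 = 1778
Total weight = 247 + 224 + 331 + 167 + 312 + 265 + 65 + 287 + 302 + 345 + 79 + 242 = 2866
Weighted proportion = 1778 / 2866 = 0.62037683 → 62.037683%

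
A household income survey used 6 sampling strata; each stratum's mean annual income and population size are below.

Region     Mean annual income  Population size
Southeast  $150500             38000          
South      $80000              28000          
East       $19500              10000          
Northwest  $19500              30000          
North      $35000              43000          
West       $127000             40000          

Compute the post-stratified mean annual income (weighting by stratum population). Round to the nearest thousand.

Σ Nₕ·x̄ₕ = 15324000000
Σ Nₕ = 38000 + 28000 + 10000 + 30000 + 43000 + 40000 = 189000
Overall mean = 15324000000 / 189000 = 81079.365

81000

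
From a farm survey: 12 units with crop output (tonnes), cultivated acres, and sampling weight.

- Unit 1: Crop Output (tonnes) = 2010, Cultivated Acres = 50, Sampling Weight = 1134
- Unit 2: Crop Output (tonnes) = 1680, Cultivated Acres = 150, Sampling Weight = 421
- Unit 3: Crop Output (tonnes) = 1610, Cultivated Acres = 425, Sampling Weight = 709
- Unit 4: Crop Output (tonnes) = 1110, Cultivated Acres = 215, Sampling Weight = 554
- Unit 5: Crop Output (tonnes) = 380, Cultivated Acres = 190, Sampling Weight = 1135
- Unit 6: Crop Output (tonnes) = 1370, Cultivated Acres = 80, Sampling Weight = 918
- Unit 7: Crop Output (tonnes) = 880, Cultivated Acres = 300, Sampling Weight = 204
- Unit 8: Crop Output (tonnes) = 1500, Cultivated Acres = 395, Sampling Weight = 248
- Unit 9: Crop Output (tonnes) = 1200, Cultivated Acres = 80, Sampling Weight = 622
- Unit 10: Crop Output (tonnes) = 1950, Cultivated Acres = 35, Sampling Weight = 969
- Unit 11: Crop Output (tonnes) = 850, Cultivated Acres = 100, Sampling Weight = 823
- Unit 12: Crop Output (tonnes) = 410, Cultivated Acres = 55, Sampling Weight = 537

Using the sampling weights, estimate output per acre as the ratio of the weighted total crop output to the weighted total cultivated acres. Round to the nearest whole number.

9

Σ wᵢ·y = 2010×1134 + 1680×421 + 1610×709 + 1110×554 + 380×1135 + 1370×918 + 880×204 + 1500×248 + 1200×622 + 1950×969 + 850×823 + 410×537
  = 2279340 + 707280 + 1141490 + 614940 + 431300 + 1257660 + 179520 + 372000 + 746400 + 1889550 + 699550 + 220170 = 10539200
Σ wᵢ·x = 50×1134 + 150×421 + 425×709 + 215×554 + 190×1135 + 80×918 + 300×204 + 395×248 + 80×622 + 35×969 + 100×823 + 55×537
  = 56700 + 63150 + 301325 + 119110 + 215650 + 73440 + 61200 + 97960 + 49760 + 33915 + 82300 + 29535 = 1184045
Ratio = 10539200 / 1184045 = 8.9010131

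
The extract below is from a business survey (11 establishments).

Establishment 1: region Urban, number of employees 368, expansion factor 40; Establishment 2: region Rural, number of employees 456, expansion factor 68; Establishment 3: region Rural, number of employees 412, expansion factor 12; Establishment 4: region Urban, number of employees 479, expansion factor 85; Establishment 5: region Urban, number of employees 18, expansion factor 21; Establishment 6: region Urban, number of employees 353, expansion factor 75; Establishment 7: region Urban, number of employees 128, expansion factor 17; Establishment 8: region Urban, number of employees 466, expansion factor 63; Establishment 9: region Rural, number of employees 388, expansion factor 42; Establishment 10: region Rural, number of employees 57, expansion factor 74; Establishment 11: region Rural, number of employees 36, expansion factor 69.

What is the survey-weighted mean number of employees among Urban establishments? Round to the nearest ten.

380

Urban rows: 1, 4, 5, 6, 7, 8
Weighted sum = 368×40 + 479×85 + 18×21 + 353×75 + 128×17 + 466×63
  = 14720 + 40715 + 378 + 26475 + 2176 + 29358 = 113822
Sum of weights = 40 + 85 + 21 + 75 + 17 + 63 = 301
Weighted mean = 113822 / 301 = 378.14618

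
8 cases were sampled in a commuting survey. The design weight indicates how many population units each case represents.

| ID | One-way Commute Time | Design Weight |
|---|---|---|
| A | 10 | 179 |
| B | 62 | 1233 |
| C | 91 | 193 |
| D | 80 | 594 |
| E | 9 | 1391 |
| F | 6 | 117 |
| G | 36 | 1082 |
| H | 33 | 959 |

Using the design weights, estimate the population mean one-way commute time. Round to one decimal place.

39.5

Weighted sum = 10×179 + 62×1233 + 91×193 + 80×594 + 9×1391 + 6×117 + 36×1082 + 33×959
  = 1790 + 76446 + 17563 + 47520 + 12519 + 702 + 38952 + 31647 = 227139
Sum of weights = 179 + 1233 + 193 + 594 + 1391 + 117 + 1082 + 959 = 5748
Weighted mean = 227139 / 5748 = 39.51618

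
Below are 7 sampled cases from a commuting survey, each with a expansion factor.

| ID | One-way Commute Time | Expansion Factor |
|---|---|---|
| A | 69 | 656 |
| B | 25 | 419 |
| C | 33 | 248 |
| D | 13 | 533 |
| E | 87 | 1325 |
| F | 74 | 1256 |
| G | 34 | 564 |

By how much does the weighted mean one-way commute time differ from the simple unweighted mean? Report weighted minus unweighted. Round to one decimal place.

11.8

Unweighted sum = 69 + 25 + 33 + 13 + 87 + 74 + 34 = 335
Unweighted mean = 335 / 7 = 47.857143
Weighted sum = 298247
Sum of weights = 656 + 419 + 248 + 533 + 1325 + 1256 + 564 = 5001
Weighted mean = 298247 / 5001 = 59.637473
Difference (weighted minus unweighted) = 11.78033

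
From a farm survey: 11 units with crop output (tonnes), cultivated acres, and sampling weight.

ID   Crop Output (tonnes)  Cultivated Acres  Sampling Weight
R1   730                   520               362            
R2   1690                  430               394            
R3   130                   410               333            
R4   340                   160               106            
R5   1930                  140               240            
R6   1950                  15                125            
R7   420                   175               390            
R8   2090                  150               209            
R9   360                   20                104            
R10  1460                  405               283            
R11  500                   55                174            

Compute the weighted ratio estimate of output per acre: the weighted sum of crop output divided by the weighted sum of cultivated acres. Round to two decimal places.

3.70

Σ wᵢ·y = 2854630
Σ wᵢ·x = 520×362 + 430×394 + 410×333 + 160×106 + 140×240 + 15×125 + 175×390 + 150×209 + 20×104 + 405×283 + 55×174
  = 188240 + 169420 + 136530 + 16960 + 33600 + 1875 + 68250 + 31350 + 2080 + 114615 + 9570 = 772490
Ratio = 2854630 / 772490 = 3.6953618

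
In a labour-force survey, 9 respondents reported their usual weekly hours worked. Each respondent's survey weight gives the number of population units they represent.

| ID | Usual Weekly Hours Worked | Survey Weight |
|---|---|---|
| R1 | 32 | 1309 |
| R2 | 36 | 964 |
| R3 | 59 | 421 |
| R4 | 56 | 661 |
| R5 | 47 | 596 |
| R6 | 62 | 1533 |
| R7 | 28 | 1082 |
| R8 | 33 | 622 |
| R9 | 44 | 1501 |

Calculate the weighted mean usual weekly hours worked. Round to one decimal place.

43.5

Weighted sum = 32×1309 + 36×964 + 59×421 + 56×661 + 47×596 + 62×1533 + 28×1082 + 33×622 + 44×1501
  = 378371
Sum of weights = 8689
Weighted mean = 378371 / 8689 = 43.545978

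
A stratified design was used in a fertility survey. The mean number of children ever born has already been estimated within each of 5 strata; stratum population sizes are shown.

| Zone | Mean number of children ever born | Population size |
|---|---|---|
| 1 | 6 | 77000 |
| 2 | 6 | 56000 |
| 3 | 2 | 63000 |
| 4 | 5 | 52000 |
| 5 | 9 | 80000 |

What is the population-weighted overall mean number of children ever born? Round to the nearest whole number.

Σ Nₕ·x̄ₕ = 6×77000 + 6×56000 + 2×63000 + 5×52000 + 9×80000
  = 1904000
Σ Nₕ = 77000 + 56000 + 63000 + 52000 + 80000 = 328000
Overall mean = 1904000 / 328000 = 5.804878

6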